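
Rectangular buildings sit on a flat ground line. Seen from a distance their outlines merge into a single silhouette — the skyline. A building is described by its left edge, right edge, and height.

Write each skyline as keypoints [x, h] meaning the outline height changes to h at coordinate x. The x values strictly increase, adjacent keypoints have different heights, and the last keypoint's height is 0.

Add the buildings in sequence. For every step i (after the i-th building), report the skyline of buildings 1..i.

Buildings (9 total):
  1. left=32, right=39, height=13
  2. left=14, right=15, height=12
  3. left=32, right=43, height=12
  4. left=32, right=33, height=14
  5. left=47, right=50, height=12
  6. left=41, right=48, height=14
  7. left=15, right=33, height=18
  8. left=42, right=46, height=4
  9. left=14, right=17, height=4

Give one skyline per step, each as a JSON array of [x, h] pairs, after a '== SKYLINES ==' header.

== SKYLINES ==
[[32,13],[39,0]]
[[14,12],[15,0],[32,13],[39,0]]
[[14,12],[15,0],[32,13],[39,12],[43,0]]
[[14,12],[15,0],[32,14],[33,13],[39,12],[43,0]]
[[14,12],[15,0],[32,14],[33,13],[39,12],[43,0],[47,12],[50,0]]
[[14,12],[15,0],[32,14],[33,13],[39,12],[41,14],[48,12],[50,0]]
[[14,12],[15,18],[33,13],[39,12],[41,14],[48,12],[50,0]]
[[14,12],[15,18],[33,13],[39,12],[41,14],[48,12],[50,0]]
[[14,12],[15,18],[33,13],[39,12],[41,14],[48,12],[50,0]]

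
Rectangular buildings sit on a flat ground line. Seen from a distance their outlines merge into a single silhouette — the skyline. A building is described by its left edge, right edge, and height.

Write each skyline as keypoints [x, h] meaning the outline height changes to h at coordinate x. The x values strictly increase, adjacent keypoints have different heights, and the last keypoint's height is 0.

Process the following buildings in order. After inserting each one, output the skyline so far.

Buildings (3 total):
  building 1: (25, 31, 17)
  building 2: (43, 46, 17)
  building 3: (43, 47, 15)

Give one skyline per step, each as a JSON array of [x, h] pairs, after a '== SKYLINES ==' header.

== SKYLINES ==
[[25,17],[31,0]]
[[25,17],[31,0],[43,17],[46,0]]
[[25,17],[31,0],[43,17],[46,15],[47,0]]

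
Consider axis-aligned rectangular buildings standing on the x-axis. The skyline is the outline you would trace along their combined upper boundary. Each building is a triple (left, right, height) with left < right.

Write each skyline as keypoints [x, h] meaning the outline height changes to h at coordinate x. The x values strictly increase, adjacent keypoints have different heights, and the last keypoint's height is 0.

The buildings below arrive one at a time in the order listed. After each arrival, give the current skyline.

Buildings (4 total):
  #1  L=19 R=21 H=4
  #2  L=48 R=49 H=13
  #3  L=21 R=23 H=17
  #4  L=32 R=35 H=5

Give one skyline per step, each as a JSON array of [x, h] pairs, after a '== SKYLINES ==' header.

== SKYLINES ==
[[19,4],[21,0]]
[[19,4],[21,0],[48,13],[49,0]]
[[19,4],[21,17],[23,0],[48,13],[49,0]]
[[19,4],[21,17],[23,0],[32,5],[35,0],[48,13],[49,0]]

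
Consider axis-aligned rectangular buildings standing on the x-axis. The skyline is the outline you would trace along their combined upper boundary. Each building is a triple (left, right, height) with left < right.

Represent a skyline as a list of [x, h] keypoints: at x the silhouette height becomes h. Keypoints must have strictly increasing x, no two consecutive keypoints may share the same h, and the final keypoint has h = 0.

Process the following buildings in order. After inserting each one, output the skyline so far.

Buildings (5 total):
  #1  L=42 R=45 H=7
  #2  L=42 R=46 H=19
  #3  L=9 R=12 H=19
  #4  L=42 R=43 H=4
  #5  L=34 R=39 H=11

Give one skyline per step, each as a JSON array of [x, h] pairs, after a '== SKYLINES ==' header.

== SKYLINES ==
[[42,7],[45,0]]
[[42,19],[46,0]]
[[9,19],[12,0],[42,19],[46,0]]
[[9,19],[12,0],[42,19],[46,0]]
[[9,19],[12,0],[34,11],[39,0],[42,19],[46,0]]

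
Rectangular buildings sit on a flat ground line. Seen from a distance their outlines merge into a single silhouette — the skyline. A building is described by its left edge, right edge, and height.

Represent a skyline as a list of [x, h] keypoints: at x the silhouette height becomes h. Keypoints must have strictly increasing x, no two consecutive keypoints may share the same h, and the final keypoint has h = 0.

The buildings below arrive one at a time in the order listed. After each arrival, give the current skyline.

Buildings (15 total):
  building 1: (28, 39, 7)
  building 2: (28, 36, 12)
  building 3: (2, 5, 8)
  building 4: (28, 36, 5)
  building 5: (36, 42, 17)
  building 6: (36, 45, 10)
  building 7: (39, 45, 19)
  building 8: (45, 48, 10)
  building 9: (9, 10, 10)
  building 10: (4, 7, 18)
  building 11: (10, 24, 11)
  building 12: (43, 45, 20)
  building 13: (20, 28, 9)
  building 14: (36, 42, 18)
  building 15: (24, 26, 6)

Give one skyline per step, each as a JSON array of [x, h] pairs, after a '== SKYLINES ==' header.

== SKYLINES ==
[[28,7],[39,0]]
[[28,12],[36,7],[39,0]]
[[2,8],[5,0],[28,12],[36,7],[39,0]]
[[2,8],[5,0],[28,12],[36,7],[39,0]]
[[2,8],[5,0],[28,12],[36,17],[42,0]]
[[2,8],[5,0],[28,12],[36,17],[42,10],[45,0]]
[[2,8],[5,0],[28,12],[36,17],[39,19],[45,0]]
[[2,8],[5,0],[28,12],[36,17],[39,19],[45,10],[48,0]]
[[2,8],[5,0],[9,10],[10,0],[28,12],[36,17],[39,19],[45,10],[48,0]]
[[2,8],[4,18],[7,0],[9,10],[10,0],[28,12],[36,17],[39,19],[45,10],[48,0]]
[[2,8],[4,18],[7,0],[9,10],[10,11],[24,0],[28,12],[36,17],[39,19],[45,10],[48,0]]
[[2,8],[4,18],[7,0],[9,10],[10,11],[24,0],[28,12],[36,17],[39,19],[43,20],[45,10],[48,0]]
[[2,8],[4,18],[7,0],[9,10],[10,11],[24,9],[28,12],[36,17],[39,19],[43,20],[45,10],[48,0]]
[[2,8],[4,18],[7,0],[9,10],[10,11],[24,9],[28,12],[36,18],[39,19],[43,20],[45,10],[48,0]]
[[2,8],[4,18],[7,0],[9,10],[10,11],[24,9],[28,12],[36,18],[39,19],[43,20],[45,10],[48,0]]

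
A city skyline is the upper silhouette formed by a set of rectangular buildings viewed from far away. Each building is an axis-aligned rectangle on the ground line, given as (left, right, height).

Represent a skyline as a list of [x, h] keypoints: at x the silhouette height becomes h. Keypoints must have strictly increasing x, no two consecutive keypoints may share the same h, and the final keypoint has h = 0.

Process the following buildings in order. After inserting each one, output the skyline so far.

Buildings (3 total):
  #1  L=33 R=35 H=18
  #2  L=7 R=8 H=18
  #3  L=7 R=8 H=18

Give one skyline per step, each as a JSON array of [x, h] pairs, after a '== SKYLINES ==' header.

== SKYLINES ==
[[33,18],[35,0]]
[[7,18],[8,0],[33,18],[35,0]]
[[7,18],[8,0],[33,18],[35,0]]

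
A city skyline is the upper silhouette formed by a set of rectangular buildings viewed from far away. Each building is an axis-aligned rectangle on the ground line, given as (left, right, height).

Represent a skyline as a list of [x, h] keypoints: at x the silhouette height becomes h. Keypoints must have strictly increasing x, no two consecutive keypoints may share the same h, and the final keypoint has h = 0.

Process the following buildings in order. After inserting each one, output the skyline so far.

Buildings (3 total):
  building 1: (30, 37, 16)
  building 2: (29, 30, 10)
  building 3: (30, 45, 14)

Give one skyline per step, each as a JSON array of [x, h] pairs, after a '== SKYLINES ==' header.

== SKYLINES ==
[[30,16],[37,0]]
[[29,10],[30,16],[37,0]]
[[29,10],[30,16],[37,14],[45,0]]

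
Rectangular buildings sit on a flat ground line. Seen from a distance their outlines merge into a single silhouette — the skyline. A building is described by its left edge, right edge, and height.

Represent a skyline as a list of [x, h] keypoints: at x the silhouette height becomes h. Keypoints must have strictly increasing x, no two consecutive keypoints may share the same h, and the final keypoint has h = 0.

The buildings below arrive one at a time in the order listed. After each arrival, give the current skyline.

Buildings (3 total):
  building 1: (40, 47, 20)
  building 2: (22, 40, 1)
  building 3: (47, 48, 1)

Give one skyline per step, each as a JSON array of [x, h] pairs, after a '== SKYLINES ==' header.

== SKYLINES ==
[[40,20],[47,0]]
[[22,1],[40,20],[47,0]]
[[22,1],[40,20],[47,1],[48,0]]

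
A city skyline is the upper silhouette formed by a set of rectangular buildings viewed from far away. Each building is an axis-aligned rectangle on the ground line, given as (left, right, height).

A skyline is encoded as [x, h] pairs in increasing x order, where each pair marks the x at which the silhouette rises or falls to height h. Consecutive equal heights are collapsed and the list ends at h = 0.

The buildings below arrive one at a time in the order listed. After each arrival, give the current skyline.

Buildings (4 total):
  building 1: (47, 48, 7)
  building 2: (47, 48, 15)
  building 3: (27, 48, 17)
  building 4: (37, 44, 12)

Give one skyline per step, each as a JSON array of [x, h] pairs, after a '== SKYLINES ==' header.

== SKYLINES ==
[[47,7],[48,0]]
[[47,15],[48,0]]
[[27,17],[48,0]]
[[27,17],[48,0]]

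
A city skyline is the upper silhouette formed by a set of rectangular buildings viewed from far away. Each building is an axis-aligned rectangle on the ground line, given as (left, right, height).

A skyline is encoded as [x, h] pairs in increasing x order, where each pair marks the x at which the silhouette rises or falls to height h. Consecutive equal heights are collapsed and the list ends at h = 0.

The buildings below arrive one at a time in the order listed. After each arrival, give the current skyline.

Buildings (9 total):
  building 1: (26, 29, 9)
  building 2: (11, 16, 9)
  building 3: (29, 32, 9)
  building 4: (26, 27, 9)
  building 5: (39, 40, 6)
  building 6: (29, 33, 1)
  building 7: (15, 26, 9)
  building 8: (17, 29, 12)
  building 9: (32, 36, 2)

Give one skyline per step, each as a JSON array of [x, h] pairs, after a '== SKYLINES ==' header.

== SKYLINES ==
[[26,9],[29,0]]
[[11,9],[16,0],[26,9],[29,0]]
[[11,9],[16,0],[26,9],[32,0]]
[[11,9],[16,0],[26,9],[32,0]]
[[11,9],[16,0],[26,9],[32,0],[39,6],[40,0]]
[[11,9],[16,0],[26,9],[32,1],[33,0],[39,6],[40,0]]
[[11,9],[32,1],[33,0],[39,6],[40,0]]
[[11,9],[17,12],[29,9],[32,1],[33,0],[39,6],[40,0]]
[[11,9],[17,12],[29,9],[32,2],[36,0],[39,6],[40,0]]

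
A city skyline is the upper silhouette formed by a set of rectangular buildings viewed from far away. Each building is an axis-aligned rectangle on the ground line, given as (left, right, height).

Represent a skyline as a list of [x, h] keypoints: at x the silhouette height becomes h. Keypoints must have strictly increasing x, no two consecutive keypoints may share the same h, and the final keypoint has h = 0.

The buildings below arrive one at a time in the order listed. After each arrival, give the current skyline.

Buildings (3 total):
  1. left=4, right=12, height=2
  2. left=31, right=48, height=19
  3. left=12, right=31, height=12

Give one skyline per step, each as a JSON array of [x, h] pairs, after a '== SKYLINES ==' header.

== SKYLINES ==
[[4,2],[12,0]]
[[4,2],[12,0],[31,19],[48,0]]
[[4,2],[12,12],[31,19],[48,0]]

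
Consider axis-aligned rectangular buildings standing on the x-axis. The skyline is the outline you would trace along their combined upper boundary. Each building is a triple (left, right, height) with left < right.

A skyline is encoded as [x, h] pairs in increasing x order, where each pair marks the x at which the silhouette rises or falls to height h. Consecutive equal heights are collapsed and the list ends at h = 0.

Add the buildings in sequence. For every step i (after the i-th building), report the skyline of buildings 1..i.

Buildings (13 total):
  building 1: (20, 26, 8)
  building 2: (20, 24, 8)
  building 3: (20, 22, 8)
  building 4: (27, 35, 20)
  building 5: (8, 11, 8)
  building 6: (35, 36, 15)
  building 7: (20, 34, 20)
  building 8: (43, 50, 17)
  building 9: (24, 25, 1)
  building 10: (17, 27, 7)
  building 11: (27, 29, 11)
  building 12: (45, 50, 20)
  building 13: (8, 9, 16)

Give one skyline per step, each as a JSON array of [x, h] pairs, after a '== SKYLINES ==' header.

== SKYLINES ==
[[20,8],[26,0]]
[[20,8],[26,0]]
[[20,8],[26,0]]
[[20,8],[26,0],[27,20],[35,0]]
[[8,8],[11,0],[20,8],[26,0],[27,20],[35,0]]
[[8,8],[11,0],[20,8],[26,0],[27,20],[35,15],[36,0]]
[[8,8],[11,0],[20,20],[35,15],[36,0]]
[[8,8],[11,0],[20,20],[35,15],[36,0],[43,17],[50,0]]
[[8,8],[11,0],[20,20],[35,15],[36,0],[43,17],[50,0]]
[[8,8],[11,0],[17,7],[20,20],[35,15],[36,0],[43,17],[50,0]]
[[8,8],[11,0],[17,7],[20,20],[35,15],[36,0],[43,17],[50,0]]
[[8,8],[11,0],[17,7],[20,20],[35,15],[36,0],[43,17],[45,20],[50,0]]
[[8,16],[9,8],[11,0],[17,7],[20,20],[35,15],[36,0],[43,17],[45,20],[50,0]]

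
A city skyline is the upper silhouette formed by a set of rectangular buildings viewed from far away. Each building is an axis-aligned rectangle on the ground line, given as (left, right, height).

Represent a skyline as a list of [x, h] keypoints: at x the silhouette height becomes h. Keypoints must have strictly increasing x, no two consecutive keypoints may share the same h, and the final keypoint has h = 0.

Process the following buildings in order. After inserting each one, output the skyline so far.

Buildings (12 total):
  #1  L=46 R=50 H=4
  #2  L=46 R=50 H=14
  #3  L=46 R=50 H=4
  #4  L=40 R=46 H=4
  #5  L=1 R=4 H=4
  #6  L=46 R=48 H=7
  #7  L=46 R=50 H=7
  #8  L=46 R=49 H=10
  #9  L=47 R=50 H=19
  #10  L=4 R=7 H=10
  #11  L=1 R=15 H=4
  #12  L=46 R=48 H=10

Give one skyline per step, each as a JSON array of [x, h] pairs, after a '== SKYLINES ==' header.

== SKYLINES ==
[[46,4],[50,0]]
[[46,14],[50,0]]
[[46,14],[50,0]]
[[40,4],[46,14],[50,0]]
[[1,4],[4,0],[40,4],[46,14],[50,0]]
[[1,4],[4,0],[40,4],[46,14],[50,0]]
[[1,4],[4,0],[40,4],[46,14],[50,0]]
[[1,4],[4,0],[40,4],[46,14],[50,0]]
[[1,4],[4,0],[40,4],[46,14],[47,19],[50,0]]
[[1,4],[4,10],[7,0],[40,4],[46,14],[47,19],[50,0]]
[[1,4],[4,10],[7,4],[15,0],[40,4],[46,14],[47,19],[50,0]]
[[1,4],[4,10],[7,4],[15,0],[40,4],[46,14],[47,19],[50,0]]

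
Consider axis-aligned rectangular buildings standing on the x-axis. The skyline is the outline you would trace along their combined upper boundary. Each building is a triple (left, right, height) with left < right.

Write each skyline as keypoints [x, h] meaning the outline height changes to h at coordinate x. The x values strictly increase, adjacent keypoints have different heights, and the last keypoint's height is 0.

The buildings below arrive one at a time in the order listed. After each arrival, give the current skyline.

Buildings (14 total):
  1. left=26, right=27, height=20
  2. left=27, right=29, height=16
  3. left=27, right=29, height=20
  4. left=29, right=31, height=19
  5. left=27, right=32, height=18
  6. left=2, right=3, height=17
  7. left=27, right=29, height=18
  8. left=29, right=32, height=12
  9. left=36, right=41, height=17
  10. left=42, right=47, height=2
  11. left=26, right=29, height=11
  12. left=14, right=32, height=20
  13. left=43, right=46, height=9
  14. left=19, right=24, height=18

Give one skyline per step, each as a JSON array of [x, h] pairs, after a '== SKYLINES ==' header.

== SKYLINES ==
[[26,20],[27,0]]
[[26,20],[27,16],[29,0]]
[[26,20],[29,0]]
[[26,20],[29,19],[31,0]]
[[26,20],[29,19],[31,18],[32,0]]
[[2,17],[3,0],[26,20],[29,19],[31,18],[32,0]]
[[2,17],[3,0],[26,20],[29,19],[31,18],[32,0]]
[[2,17],[3,0],[26,20],[29,19],[31,18],[32,0]]
[[2,17],[3,0],[26,20],[29,19],[31,18],[32,0],[36,17],[41,0]]
[[2,17],[3,0],[26,20],[29,19],[31,18],[32,0],[36,17],[41,0],[42,2],[47,0]]
[[2,17],[3,0],[26,20],[29,19],[31,18],[32,0],[36,17],[41,0],[42,2],[47,0]]
[[2,17],[3,0],[14,20],[32,0],[36,17],[41,0],[42,2],[47,0]]
[[2,17],[3,0],[14,20],[32,0],[36,17],[41,0],[42,2],[43,9],[46,2],[47,0]]
[[2,17],[3,0],[14,20],[32,0],[36,17],[41,0],[42,2],[43,9],[46,2],[47,0]]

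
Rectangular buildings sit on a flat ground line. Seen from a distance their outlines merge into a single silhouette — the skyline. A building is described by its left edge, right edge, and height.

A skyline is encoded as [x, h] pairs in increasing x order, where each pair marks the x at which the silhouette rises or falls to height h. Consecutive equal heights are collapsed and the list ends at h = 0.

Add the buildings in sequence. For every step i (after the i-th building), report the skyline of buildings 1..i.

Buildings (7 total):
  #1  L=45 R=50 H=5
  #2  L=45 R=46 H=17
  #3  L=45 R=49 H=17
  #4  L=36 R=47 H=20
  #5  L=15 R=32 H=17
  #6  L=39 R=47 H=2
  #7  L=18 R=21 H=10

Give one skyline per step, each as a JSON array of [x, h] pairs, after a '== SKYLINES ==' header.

== SKYLINES ==
[[45,5],[50,0]]
[[45,17],[46,5],[50,0]]
[[45,17],[49,5],[50,0]]
[[36,20],[47,17],[49,5],[50,0]]
[[15,17],[32,0],[36,20],[47,17],[49,5],[50,0]]
[[15,17],[32,0],[36,20],[47,17],[49,5],[50,0]]
[[15,17],[32,0],[36,20],[47,17],[49,5],[50,0]]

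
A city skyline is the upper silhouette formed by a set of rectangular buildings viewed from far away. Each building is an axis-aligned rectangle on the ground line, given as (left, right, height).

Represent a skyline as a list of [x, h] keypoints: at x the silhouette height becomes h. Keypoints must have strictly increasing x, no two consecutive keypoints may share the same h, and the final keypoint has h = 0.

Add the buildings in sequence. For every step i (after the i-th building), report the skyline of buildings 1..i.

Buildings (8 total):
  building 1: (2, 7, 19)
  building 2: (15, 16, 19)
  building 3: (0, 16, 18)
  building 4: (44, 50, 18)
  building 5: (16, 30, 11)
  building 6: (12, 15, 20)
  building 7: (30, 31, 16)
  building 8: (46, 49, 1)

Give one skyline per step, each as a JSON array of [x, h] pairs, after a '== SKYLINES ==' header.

== SKYLINES ==
[[2,19],[7,0]]
[[2,19],[7,0],[15,19],[16,0]]
[[0,18],[2,19],[7,18],[15,19],[16,0]]
[[0,18],[2,19],[7,18],[15,19],[16,0],[44,18],[50,0]]
[[0,18],[2,19],[7,18],[15,19],[16,11],[30,0],[44,18],[50,0]]
[[0,18],[2,19],[7,18],[12,20],[15,19],[16,11],[30,0],[44,18],[50,0]]
[[0,18],[2,19],[7,18],[12,20],[15,19],[16,11],[30,16],[31,0],[44,18],[50,0]]
[[0,18],[2,19],[7,18],[12,20],[15,19],[16,11],[30,16],[31,0],[44,18],[50,0]]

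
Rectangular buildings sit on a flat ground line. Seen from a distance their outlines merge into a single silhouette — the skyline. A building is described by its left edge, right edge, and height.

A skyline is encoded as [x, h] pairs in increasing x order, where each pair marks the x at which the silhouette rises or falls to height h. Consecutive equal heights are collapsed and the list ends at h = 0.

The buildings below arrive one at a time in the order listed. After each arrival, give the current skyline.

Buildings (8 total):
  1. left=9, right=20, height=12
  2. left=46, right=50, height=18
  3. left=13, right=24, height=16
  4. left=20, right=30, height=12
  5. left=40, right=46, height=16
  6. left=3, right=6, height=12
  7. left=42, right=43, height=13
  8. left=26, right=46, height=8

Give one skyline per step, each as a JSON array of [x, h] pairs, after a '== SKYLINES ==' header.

== SKYLINES ==
[[9,12],[20,0]]
[[9,12],[20,0],[46,18],[50,0]]
[[9,12],[13,16],[24,0],[46,18],[50,0]]
[[9,12],[13,16],[24,12],[30,0],[46,18],[50,0]]
[[9,12],[13,16],[24,12],[30,0],[40,16],[46,18],[50,0]]
[[3,12],[6,0],[9,12],[13,16],[24,12],[30,0],[40,16],[46,18],[50,0]]
[[3,12],[6,0],[9,12],[13,16],[24,12],[30,0],[40,16],[46,18],[50,0]]
[[3,12],[6,0],[9,12],[13,16],[24,12],[30,8],[40,16],[46,18],[50,0]]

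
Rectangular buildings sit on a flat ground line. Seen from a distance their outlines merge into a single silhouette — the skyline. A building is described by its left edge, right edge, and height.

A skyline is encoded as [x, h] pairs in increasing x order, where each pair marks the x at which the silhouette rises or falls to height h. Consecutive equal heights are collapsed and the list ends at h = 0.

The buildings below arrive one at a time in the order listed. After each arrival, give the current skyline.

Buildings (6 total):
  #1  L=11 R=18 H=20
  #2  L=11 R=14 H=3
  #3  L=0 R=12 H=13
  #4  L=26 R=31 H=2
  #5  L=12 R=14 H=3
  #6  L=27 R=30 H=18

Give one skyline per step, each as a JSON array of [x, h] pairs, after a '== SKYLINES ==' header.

== SKYLINES ==
[[11,20],[18,0]]
[[11,20],[18,0]]
[[0,13],[11,20],[18,0]]
[[0,13],[11,20],[18,0],[26,2],[31,0]]
[[0,13],[11,20],[18,0],[26,2],[31,0]]
[[0,13],[11,20],[18,0],[26,2],[27,18],[30,2],[31,0]]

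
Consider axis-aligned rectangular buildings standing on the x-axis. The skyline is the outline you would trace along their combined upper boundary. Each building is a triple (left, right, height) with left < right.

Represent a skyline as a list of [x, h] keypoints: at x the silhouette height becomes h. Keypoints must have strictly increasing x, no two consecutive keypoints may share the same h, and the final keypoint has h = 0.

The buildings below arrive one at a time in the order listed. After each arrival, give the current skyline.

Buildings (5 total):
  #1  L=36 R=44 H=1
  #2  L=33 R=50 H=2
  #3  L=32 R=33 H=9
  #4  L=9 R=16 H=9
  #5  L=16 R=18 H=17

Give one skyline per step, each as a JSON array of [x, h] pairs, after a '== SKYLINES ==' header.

== SKYLINES ==
[[36,1],[44,0]]
[[33,2],[50,0]]
[[32,9],[33,2],[50,0]]
[[9,9],[16,0],[32,9],[33,2],[50,0]]
[[9,9],[16,17],[18,0],[32,9],[33,2],[50,0]]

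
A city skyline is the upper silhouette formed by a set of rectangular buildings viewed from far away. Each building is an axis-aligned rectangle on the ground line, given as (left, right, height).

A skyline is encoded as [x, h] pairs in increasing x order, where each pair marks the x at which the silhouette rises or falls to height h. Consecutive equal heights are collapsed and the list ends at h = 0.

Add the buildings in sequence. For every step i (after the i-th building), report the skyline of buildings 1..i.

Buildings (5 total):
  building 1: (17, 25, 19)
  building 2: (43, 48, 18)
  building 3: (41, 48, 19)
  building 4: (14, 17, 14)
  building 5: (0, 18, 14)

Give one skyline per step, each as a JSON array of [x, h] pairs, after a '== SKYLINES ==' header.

== SKYLINES ==
[[17,19],[25,0]]
[[17,19],[25,0],[43,18],[48,0]]
[[17,19],[25,0],[41,19],[48,0]]
[[14,14],[17,19],[25,0],[41,19],[48,0]]
[[0,14],[17,19],[25,0],[41,19],[48,0]]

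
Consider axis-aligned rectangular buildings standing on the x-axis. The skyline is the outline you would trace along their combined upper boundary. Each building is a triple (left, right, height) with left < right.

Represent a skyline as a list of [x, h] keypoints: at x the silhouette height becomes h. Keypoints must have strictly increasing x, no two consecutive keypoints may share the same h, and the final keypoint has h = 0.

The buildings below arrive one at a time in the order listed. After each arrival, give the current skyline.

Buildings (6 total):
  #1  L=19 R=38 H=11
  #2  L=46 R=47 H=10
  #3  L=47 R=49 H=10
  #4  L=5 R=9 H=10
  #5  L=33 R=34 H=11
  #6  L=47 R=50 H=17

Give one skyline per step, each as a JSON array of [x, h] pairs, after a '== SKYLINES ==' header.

== SKYLINES ==
[[19,11],[38,0]]
[[19,11],[38,0],[46,10],[47,0]]
[[19,11],[38,0],[46,10],[49,0]]
[[5,10],[9,0],[19,11],[38,0],[46,10],[49,0]]
[[5,10],[9,0],[19,11],[38,0],[46,10],[49,0]]
[[5,10],[9,0],[19,11],[38,0],[46,10],[47,17],[50,0]]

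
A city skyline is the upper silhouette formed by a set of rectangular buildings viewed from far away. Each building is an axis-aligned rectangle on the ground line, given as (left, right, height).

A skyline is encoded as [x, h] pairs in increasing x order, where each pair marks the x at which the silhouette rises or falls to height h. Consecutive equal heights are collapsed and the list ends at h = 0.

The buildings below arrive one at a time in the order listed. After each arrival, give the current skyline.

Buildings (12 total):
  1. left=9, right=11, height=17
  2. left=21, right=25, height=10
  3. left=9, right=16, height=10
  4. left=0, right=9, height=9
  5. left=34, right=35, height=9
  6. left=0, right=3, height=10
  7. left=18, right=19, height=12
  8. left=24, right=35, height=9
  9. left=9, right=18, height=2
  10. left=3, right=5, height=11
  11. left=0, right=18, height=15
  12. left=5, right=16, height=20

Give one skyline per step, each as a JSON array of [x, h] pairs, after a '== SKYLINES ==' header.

== SKYLINES ==
[[9,17],[11,0]]
[[9,17],[11,0],[21,10],[25,0]]
[[9,17],[11,10],[16,0],[21,10],[25,0]]
[[0,9],[9,17],[11,10],[16,0],[21,10],[25,0]]
[[0,9],[9,17],[11,10],[16,0],[21,10],[25,0],[34,9],[35,0]]
[[0,10],[3,9],[9,17],[11,10],[16,0],[21,10],[25,0],[34,9],[35,0]]
[[0,10],[3,9],[9,17],[11,10],[16,0],[18,12],[19,0],[21,10],[25,0],[34,9],[35,0]]
[[0,10],[3,9],[9,17],[11,10],[16,0],[18,12],[19,0],[21,10],[25,9],[35,0]]
[[0,10],[3,9],[9,17],[11,10],[16,2],[18,12],[19,0],[21,10],[25,9],[35,0]]
[[0,10],[3,11],[5,9],[9,17],[11,10],[16,2],[18,12],[19,0],[21,10],[25,9],[35,0]]
[[0,15],[9,17],[11,15],[18,12],[19,0],[21,10],[25,9],[35,0]]
[[0,15],[5,20],[16,15],[18,12],[19,0],[21,10],[25,9],[35,0]]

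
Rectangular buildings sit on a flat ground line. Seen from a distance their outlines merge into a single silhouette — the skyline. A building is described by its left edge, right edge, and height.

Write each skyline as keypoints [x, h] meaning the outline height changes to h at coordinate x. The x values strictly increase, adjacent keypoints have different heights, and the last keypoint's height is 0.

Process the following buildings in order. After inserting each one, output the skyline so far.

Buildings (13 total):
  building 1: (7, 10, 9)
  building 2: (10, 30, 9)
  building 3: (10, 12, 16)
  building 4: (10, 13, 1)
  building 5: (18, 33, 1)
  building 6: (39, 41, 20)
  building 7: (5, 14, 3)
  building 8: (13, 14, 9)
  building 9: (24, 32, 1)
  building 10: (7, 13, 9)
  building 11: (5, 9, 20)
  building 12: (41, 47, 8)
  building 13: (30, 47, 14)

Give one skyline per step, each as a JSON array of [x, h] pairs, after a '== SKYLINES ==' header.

== SKYLINES ==
[[7,9],[10,0]]
[[7,9],[30,0]]
[[7,9],[10,16],[12,9],[30,0]]
[[7,9],[10,16],[12,9],[30,0]]
[[7,9],[10,16],[12,9],[30,1],[33,0]]
[[7,9],[10,16],[12,9],[30,1],[33,0],[39,20],[41,0]]
[[5,3],[7,9],[10,16],[12,9],[30,1],[33,0],[39,20],[41,0]]
[[5,3],[7,9],[10,16],[12,9],[30,1],[33,0],[39,20],[41,0]]
[[5,3],[7,9],[10,16],[12,9],[30,1],[33,0],[39,20],[41,0]]
[[5,3],[7,9],[10,16],[12,9],[30,1],[33,0],[39,20],[41,0]]
[[5,20],[9,9],[10,16],[12,9],[30,1],[33,0],[39,20],[41,0]]
[[5,20],[9,9],[10,16],[12,9],[30,1],[33,0],[39,20],[41,8],[47,0]]
[[5,20],[9,9],[10,16],[12,9],[30,14],[39,20],[41,14],[47,0]]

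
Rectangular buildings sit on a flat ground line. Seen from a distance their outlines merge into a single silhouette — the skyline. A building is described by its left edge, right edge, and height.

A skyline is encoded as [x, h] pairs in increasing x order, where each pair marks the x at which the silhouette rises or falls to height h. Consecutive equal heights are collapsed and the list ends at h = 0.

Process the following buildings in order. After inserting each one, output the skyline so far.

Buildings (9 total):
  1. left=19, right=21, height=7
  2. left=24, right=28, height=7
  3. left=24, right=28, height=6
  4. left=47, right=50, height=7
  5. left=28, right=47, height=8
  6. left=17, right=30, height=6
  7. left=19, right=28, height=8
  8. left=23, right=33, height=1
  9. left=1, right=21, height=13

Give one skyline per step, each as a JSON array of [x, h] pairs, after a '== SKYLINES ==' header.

== SKYLINES ==
[[19,7],[21,0]]
[[19,7],[21,0],[24,7],[28,0]]
[[19,7],[21,0],[24,7],[28,0]]
[[19,7],[21,0],[24,7],[28,0],[47,7],[50,0]]
[[19,7],[21,0],[24,7],[28,8],[47,7],[50,0]]
[[17,6],[19,7],[21,6],[24,7],[28,8],[47,7],[50,0]]
[[17,6],[19,8],[47,7],[50,0]]
[[17,6],[19,8],[47,7],[50,0]]
[[1,13],[21,8],[47,7],[50,0]]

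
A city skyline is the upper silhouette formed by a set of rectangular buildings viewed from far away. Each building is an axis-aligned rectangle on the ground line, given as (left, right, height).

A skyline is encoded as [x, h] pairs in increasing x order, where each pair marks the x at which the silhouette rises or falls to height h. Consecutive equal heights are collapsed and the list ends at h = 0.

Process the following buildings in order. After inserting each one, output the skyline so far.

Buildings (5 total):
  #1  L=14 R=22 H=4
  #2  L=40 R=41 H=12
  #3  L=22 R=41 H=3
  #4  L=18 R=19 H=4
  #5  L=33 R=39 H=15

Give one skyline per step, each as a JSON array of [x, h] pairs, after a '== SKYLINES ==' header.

== SKYLINES ==
[[14,4],[22,0]]
[[14,4],[22,0],[40,12],[41,0]]
[[14,4],[22,3],[40,12],[41,0]]
[[14,4],[22,3],[40,12],[41,0]]
[[14,4],[22,3],[33,15],[39,3],[40,12],[41,0]]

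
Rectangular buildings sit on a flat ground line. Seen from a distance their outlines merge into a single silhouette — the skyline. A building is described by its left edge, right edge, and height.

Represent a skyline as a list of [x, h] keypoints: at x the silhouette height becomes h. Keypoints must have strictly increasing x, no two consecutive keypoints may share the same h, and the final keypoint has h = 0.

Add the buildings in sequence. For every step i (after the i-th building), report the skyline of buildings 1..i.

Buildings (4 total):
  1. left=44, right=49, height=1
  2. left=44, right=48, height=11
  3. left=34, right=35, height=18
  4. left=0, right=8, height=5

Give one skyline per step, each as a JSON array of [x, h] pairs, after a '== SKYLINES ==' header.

== SKYLINES ==
[[44,1],[49,0]]
[[44,11],[48,1],[49,0]]
[[34,18],[35,0],[44,11],[48,1],[49,0]]
[[0,5],[8,0],[34,18],[35,0],[44,11],[48,1],[49,0]]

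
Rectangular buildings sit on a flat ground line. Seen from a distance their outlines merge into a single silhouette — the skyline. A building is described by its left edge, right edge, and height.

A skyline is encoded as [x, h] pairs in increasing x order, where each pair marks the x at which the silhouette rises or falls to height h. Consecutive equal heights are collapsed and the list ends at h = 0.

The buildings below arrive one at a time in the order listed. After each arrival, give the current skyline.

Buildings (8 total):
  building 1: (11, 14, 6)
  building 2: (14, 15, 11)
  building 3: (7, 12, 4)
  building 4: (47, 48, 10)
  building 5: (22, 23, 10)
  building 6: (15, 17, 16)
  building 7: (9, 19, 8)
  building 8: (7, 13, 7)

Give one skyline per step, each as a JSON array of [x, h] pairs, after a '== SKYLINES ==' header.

== SKYLINES ==
[[11,6],[14,0]]
[[11,6],[14,11],[15,0]]
[[7,4],[11,6],[14,11],[15,0]]
[[7,4],[11,6],[14,11],[15,0],[47,10],[48,0]]
[[7,4],[11,6],[14,11],[15,0],[22,10],[23,0],[47,10],[48,0]]
[[7,4],[11,6],[14,11],[15,16],[17,0],[22,10],[23,0],[47,10],[48,0]]
[[7,4],[9,8],[14,11],[15,16],[17,8],[19,0],[22,10],[23,0],[47,10],[48,0]]
[[7,7],[9,8],[14,11],[15,16],[17,8],[19,0],[22,10],[23,0],[47,10],[48,0]]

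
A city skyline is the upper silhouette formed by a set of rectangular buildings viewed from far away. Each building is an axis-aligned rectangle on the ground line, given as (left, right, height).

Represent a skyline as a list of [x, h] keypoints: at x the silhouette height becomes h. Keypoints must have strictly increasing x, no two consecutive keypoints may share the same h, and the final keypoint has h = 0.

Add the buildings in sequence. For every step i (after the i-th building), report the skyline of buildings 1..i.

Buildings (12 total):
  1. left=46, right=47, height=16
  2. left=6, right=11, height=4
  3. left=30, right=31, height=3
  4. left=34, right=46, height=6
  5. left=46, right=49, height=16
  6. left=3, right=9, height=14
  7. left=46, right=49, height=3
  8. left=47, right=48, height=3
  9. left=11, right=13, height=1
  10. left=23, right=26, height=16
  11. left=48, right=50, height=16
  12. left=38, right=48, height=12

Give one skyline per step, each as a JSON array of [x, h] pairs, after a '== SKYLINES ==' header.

== SKYLINES ==
[[46,16],[47,0]]
[[6,4],[11,0],[46,16],[47,0]]
[[6,4],[11,0],[30,3],[31,0],[46,16],[47,0]]
[[6,4],[11,0],[30,3],[31,0],[34,6],[46,16],[47,0]]
[[6,4],[11,0],[30,3],[31,0],[34,6],[46,16],[49,0]]
[[3,14],[9,4],[11,0],[30,3],[31,0],[34,6],[46,16],[49,0]]
[[3,14],[9,4],[11,0],[30,3],[31,0],[34,6],[46,16],[49,0]]
[[3,14],[9,4],[11,0],[30,3],[31,0],[34,6],[46,16],[49,0]]
[[3,14],[9,4],[11,1],[13,0],[30,3],[31,0],[34,6],[46,16],[49,0]]
[[3,14],[9,4],[11,1],[13,0],[23,16],[26,0],[30,3],[31,0],[34,6],[46,16],[49,0]]
[[3,14],[9,4],[11,1],[13,0],[23,16],[26,0],[30,3],[31,0],[34,6],[46,16],[50,0]]
[[3,14],[9,4],[11,1],[13,0],[23,16],[26,0],[30,3],[31,0],[34,6],[38,12],[46,16],[50,0]]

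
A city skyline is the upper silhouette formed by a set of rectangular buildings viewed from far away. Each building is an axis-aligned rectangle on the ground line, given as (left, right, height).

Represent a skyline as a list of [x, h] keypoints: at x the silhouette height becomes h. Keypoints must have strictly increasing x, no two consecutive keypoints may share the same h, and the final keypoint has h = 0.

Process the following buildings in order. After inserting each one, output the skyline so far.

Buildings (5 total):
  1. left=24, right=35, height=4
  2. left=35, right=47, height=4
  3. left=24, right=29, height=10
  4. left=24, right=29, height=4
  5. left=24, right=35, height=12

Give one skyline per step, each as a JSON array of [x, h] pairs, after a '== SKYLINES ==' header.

== SKYLINES ==
[[24,4],[35,0]]
[[24,4],[47,0]]
[[24,10],[29,4],[47,0]]
[[24,10],[29,4],[47,0]]
[[24,12],[35,4],[47,0]]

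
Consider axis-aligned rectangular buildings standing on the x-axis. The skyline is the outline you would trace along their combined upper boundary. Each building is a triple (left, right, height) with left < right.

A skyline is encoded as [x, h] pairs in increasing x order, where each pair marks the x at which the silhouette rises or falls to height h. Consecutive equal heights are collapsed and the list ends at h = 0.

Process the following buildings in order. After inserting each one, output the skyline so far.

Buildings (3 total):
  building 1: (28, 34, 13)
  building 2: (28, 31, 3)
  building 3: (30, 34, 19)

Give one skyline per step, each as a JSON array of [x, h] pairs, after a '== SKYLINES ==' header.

== SKYLINES ==
[[28,13],[34,0]]
[[28,13],[34,0]]
[[28,13],[30,19],[34,0]]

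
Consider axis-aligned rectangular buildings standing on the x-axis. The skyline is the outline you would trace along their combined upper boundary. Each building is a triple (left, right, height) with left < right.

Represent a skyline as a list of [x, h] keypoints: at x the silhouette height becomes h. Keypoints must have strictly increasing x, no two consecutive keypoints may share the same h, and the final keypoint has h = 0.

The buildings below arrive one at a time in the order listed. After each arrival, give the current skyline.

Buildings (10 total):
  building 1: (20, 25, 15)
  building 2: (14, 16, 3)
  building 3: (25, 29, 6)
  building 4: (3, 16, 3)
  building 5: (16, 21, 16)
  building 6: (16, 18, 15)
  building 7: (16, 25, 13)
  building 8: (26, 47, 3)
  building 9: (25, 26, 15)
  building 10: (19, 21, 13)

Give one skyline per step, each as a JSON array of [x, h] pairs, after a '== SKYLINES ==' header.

== SKYLINES ==
[[20,15],[25,0]]
[[14,3],[16,0],[20,15],[25,0]]
[[14,3],[16,0],[20,15],[25,6],[29,0]]
[[3,3],[16,0],[20,15],[25,6],[29,0]]
[[3,3],[16,16],[21,15],[25,6],[29,0]]
[[3,3],[16,16],[21,15],[25,6],[29,0]]
[[3,3],[16,16],[21,15],[25,6],[29,0]]
[[3,3],[16,16],[21,15],[25,6],[29,3],[47,0]]
[[3,3],[16,16],[21,15],[26,6],[29,3],[47,0]]
[[3,3],[16,16],[21,15],[26,6],[29,3],[47,0]]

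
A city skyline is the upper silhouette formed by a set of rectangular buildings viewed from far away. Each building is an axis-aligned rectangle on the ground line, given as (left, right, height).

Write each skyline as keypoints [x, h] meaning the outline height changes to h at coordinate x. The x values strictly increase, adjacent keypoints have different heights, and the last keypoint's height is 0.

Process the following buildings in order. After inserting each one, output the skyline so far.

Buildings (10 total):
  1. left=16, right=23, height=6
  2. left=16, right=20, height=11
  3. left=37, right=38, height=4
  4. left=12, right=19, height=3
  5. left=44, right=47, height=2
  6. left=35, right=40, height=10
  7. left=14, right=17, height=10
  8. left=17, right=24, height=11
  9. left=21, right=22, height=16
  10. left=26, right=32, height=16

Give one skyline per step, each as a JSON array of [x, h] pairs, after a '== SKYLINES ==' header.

== SKYLINES ==
[[16,6],[23,0]]
[[16,11],[20,6],[23,0]]
[[16,11],[20,6],[23,0],[37,4],[38,0]]
[[12,3],[16,11],[20,6],[23,0],[37,4],[38,0]]
[[12,3],[16,11],[20,6],[23,0],[37,4],[38,0],[44,2],[47,0]]
[[12,3],[16,11],[20,6],[23,0],[35,10],[40,0],[44,2],[47,0]]
[[12,3],[14,10],[16,11],[20,6],[23,0],[35,10],[40,0],[44,2],[47,0]]
[[12,3],[14,10],[16,11],[24,0],[35,10],[40,0],[44,2],[47,0]]
[[12,3],[14,10],[16,11],[21,16],[22,11],[24,0],[35,10],[40,0],[44,2],[47,0]]
[[12,3],[14,10],[16,11],[21,16],[22,11],[24,0],[26,16],[32,0],[35,10],[40,0],[44,2],[47,0]]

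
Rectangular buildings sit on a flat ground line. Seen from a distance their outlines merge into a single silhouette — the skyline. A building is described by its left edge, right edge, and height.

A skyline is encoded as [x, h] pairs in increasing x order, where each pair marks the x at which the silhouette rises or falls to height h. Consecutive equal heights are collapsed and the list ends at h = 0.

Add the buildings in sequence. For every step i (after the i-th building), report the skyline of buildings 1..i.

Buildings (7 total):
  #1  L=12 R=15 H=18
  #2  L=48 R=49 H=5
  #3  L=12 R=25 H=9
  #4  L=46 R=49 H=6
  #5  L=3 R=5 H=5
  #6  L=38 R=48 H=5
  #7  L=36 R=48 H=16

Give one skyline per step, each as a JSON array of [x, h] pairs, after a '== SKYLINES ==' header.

== SKYLINES ==
[[12,18],[15,0]]
[[12,18],[15,0],[48,5],[49,0]]
[[12,18],[15,9],[25,0],[48,5],[49,0]]
[[12,18],[15,9],[25,0],[46,6],[49,0]]
[[3,5],[5,0],[12,18],[15,9],[25,0],[46,6],[49,0]]
[[3,5],[5,0],[12,18],[15,9],[25,0],[38,5],[46,6],[49,0]]
[[3,5],[5,0],[12,18],[15,9],[25,0],[36,16],[48,6],[49,0]]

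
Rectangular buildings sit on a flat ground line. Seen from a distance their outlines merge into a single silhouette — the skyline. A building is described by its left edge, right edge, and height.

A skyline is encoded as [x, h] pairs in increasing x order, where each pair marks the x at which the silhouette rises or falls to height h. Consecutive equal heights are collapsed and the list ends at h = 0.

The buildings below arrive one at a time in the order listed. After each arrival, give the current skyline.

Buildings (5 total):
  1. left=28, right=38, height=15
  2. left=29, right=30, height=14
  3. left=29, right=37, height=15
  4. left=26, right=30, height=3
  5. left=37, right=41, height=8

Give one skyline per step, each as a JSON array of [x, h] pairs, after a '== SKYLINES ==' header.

== SKYLINES ==
[[28,15],[38,0]]
[[28,15],[38,0]]
[[28,15],[38,0]]
[[26,3],[28,15],[38,0]]
[[26,3],[28,15],[38,8],[41,0]]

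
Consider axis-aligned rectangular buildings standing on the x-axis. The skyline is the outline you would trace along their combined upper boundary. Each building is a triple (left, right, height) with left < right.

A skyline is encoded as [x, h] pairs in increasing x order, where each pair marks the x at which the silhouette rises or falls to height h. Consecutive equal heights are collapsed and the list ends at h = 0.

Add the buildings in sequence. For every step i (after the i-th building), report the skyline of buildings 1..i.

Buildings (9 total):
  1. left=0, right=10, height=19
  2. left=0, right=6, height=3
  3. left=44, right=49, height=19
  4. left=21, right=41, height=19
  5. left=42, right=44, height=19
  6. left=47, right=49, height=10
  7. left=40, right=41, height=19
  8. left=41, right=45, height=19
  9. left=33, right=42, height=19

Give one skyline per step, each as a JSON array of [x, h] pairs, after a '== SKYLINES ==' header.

== SKYLINES ==
[[0,19],[10,0]]
[[0,19],[10,0]]
[[0,19],[10,0],[44,19],[49,0]]
[[0,19],[10,0],[21,19],[41,0],[44,19],[49,0]]
[[0,19],[10,0],[21,19],[41,0],[42,19],[49,0]]
[[0,19],[10,0],[21,19],[41,0],[42,19],[49,0]]
[[0,19],[10,0],[21,19],[41,0],[42,19],[49,0]]
[[0,19],[10,0],[21,19],[49,0]]
[[0,19],[10,0],[21,19],[49,0]]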